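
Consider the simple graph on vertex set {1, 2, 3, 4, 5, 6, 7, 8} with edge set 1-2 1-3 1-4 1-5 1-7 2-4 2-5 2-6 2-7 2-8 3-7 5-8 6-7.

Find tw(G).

2

A width-2 tree decomposition is:
Bags: B1 = {1, 2, 7}  B2 = {1, 2, 4}  B3 = {1, 2, 5}  B4 = {1, 3, 7}  B5 = {2, 6, 7}  B6 = {2, 5, 8}
Tree: B1–B2, B1–B3, B1–B4, B1–B5, B3–B6
Each bag holds 3 vertices, so the decomposition has width 2, which upper-bounds the treewidth. On the other hand G contains the 3-clique {2, 5, 8}. A clique must lie in a single bag of any decomposition, so no decomposition can have width below 2. Hence tw(G) = 2 exactly.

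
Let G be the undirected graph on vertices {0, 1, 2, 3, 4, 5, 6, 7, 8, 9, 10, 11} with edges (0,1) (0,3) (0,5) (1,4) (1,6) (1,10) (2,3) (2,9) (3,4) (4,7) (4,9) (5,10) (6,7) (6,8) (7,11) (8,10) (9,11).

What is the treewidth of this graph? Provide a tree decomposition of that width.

The largest bag has 4 vertices, giving width 3; this decomposition certifies tw(G) ≤ 3. For the lower bound: the 4 vertex sets {2,9,11}, {7}, {4}, {0,1,3,6} are disjoint, each induces a connected subgraph, and every pair is joined by at least one edge of G. Contracting each set to a single vertex therefore yields K_{4} as a minor, and since treewidth is minor-monotone, tw(G) ≥ tw(K_{4}) = 3. Hence tw(G) = 3 exactly.

Treewidth 3.
One optimal decomposition is:
Bags: B1 = {2, 7, 9, 11}  B2 = {2, 4, 7, 9}  B3 = {2, 3, 4, 7}  B4 = {3, 4, 6, 7}  B5 = {1, 3, 4, 6}  B6 = {0, 1, 3, 6}  B7 = {0, 1, 6, 8}  B8 = {0, 1, 8, 10}  B9 = {0, 5, 8, 10}
Tree: B1–B2, B2–B3, B3–B4, B4–B5, B5–B6, B6–B7, B7–B8, B8–B9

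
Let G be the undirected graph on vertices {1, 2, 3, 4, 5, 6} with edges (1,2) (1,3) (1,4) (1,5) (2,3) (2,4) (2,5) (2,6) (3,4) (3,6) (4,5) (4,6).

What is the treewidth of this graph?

3

A width-3 tree decomposition is:
Bags: B1 = {1, 2, 3, 4}  B2 = {2, 3, 4, 6}  B3 = {1, 2, 4, 5}
Tree: B1–B2, B1–B3
Each bag holds 4 vertices, so the decomposition has width 3, which upper-bounds the treewidth. For the lower bound, the 4 vertices {1, 2, 3, 4} are pairwise adjacent, and any tree decomposition puts a clique entirely inside one bag — forcing width ≥ 3. Hence tw(G) = 3 exactly.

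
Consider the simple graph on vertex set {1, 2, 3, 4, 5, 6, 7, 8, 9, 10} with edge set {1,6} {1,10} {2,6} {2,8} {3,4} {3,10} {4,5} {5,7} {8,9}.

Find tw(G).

1

A width-1 tree decomposition is:
Bags: B1 = {5, 7}  B2 = {4, 5}  B3 = {3, 4}  B4 = {3, 10}  B5 = {1, 10}  B6 = {1, 6}  B7 = {2, 6}  B8 = {2, 8}  B9 = {8, 9}
Tree: B1–B2, B2–B3, B3–B4, B4–B5, B5–B6, B6–B7, B7–B8, B8–B9
Every bag has size at most 2, so the width is 2 − 1 = 1 and tw(G) ≤ 1. G has an edge, so its treewidth is at least 1. Combining the bounds, tw(G) = 1.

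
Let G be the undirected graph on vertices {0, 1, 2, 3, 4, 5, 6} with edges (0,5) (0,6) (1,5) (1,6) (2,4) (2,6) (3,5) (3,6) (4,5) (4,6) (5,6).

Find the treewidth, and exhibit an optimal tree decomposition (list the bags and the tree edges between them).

Each bag holds 3 vertices, so the decomposition has width 2, which upper-bounds the treewidth. For the lower bound, the 3 vertices {2, 4, 6} are pairwise adjacent, and any tree decomposition puts a clique entirely inside one bag — forcing width ≥ 2. Hence tw(G) = 2 exactly.

Treewidth 2.
Bags: B1 = {3, 5, 6}  B2 = {0, 5, 6}  B3 = {4, 5, 6}  B4 = {2, 4, 6}  B5 = {1, 5, 6}
Tree: B1–B2, B1–B3, B3–B4, B2–B5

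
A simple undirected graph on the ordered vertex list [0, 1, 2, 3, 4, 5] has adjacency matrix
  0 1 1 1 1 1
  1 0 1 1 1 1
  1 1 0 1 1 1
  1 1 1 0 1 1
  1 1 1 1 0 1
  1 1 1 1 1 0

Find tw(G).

5

A width-5 tree decomposition is:
Bags: B1 = {0, 1, 2, 3, 4, 5}
Tree: (single bag)
With just one bag of size 6, the width is 6 − 1 = 5, so tw(G) ≤ 5. Conversely, {0, 1, 2, 3, 4, 5} is a clique of size 6, and the vertices of any clique must share a bag in every tree decomposition; so some bag has ≥ 6 vertices and tw(G) ≥ 5. The upper and lower bounds meet at 5, so that is the treewidth.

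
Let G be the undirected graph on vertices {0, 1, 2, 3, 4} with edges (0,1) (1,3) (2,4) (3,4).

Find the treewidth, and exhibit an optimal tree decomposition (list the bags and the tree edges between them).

Every bag has size at most 2, so the width is 2 − 1 = 1 and tw(G) ≤ 1. G has an edge, so its treewidth is at least 1. Combining the bounds, tw(G) = 1.

Treewidth 1.
One optimal decomposition is:
Bags: B1 = {3, 4}  B2 = {1, 3}  B3 = {0, 1}  B4 = {2, 4}
Tree: B1–B2, B2–B3, B1–B4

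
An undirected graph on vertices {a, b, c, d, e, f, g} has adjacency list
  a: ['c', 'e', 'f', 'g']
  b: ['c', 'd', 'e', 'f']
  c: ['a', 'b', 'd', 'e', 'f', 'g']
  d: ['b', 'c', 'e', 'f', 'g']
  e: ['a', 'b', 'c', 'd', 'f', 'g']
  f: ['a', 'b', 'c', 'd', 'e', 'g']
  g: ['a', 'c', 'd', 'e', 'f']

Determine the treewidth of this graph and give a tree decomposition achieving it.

Every bag has size at most 5, so the width is 5 − 1 = 4 and tw(G) ≤ 4. Conversely, {c, d, e, f, g} is a clique of size 5, and the vertices of any clique must share a bag in every tree decomposition; so some bag has ≥ 5 vertices and tw(G) ≥ 4. Combining the bounds, tw(G) = 4.

Treewidth 4.
One such decomposition:
Bags: B1 = {b, c, d, e, f}  B2 = {c, d, e, f, g}  B3 = {a, c, e, f, g}
Tree: B1–B2, B2–B3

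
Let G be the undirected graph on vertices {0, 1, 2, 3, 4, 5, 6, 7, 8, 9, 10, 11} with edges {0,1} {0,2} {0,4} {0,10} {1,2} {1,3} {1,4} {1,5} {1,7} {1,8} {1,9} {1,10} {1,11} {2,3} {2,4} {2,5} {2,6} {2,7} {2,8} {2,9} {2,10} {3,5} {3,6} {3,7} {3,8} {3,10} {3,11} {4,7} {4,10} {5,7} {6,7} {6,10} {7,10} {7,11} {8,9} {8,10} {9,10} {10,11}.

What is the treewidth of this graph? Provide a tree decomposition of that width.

Treewidth 4.
Bags: B1 = {1, 2, 4, 7, 10}  B2 = {1, 2, 3, 7, 10}  B3 = {1, 3, 7, 10, 11}  B4 = {1, 2, 3, 8, 10}  B5 = {1, 2, 8, 9, 10}  B6 = {0, 1, 2, 4, 10}  B7 = {1, 2, 3, 5, 7}  B8 = {2, 3, 6, 7, 10}
Tree: B1–B2, B2–B3, B2–B4, B4–B5, B1–B6, B2–B7, B2–B8

Each bag holds 5 vertices, so the decomposition has width 4, which upper-bounds the treewidth. On the other hand G contains the 5-clique {0, 1, 2, 4, 10}. A clique must lie in a single bag of any decomposition, so no decomposition can have width below 4. Hence tw(G) = 4 exactly.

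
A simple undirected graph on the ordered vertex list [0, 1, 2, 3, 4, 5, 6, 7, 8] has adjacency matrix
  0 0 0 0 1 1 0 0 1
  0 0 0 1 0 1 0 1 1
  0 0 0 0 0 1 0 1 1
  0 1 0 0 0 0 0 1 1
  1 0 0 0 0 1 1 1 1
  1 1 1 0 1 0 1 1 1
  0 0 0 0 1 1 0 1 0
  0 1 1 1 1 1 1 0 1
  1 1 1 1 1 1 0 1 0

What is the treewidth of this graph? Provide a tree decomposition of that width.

Treewidth 3.
One optimal decomposition is:
Bags: B1 = {0, 4, 5, 8}  B2 = {4, 5, 7, 8}  B3 = {2, 5, 7, 8}  B4 = {4, 5, 6, 7}  B5 = {1, 5, 7, 8}  B6 = {1, 3, 7, 8}
Tree: B1–B2, B2–B3, B2–B4, B3–B5, B5–B6

Every bag has size at most 4, so the width is 4 − 1 = 3 and tw(G) ≤ 3. On the other hand G contains the 4-clique {1, 3, 7, 8}. A clique must lie in a single bag of any decomposition, so no decomposition can have width below 3. Therefore the treewidth is 3.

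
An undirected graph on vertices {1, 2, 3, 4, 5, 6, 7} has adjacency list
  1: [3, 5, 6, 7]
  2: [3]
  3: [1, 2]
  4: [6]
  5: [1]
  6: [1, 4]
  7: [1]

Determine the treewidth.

A width-1 tree decomposition is:
Bags: B1 = {1, 3}  B2 = {1, 6}  B3 = {1, 5}  B4 = {2, 3}  B5 = {1, 7}  B6 = {4, 6}
Tree: B1–B2, B1–B3, B1–B4, B2–B5, B2–B6
Every bag has size at most 2, so the width is 2 − 1 = 1 and tw(G) ≤ 1. G has an edge, so its treewidth is at least 1. Combining the bounds, tw(G) = 1.

1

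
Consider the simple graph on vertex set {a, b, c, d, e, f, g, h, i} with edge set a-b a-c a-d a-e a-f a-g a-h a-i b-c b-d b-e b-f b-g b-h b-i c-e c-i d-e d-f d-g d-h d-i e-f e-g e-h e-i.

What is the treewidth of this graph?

A width-4 tree decomposition is:
Bags: B1 = {a, b, d, e, g}  B2 = {a, b, d, e, i}  B3 = {a, b, d, e, h}  B4 = {a, b, d, e, f}  B5 = {a, b, c, e, i}
Tree: B1–B2, B2–B3, B3–B4, B2–B5
The largest bag has 5 vertices, giving width 4; this decomposition certifies tw(G) ≤ 4. On the other hand G contains the 5-clique {a, b, d, e, g}. A clique must lie in a single bag of any decomposition, so no decomposition can have width below 4. Combining the bounds, tw(G) = 4.

4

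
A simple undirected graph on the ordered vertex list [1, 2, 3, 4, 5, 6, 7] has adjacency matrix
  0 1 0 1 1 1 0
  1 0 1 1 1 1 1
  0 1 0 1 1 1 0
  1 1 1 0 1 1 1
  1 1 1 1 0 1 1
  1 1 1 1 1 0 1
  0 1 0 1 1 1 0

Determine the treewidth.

4

A width-4 tree decomposition is:
Bags: B1 = {2, 3, 4, 5, 6}  B2 = {2, 4, 5, 6, 7}  B3 = {1, 2, 4, 5, 6}
Tree: B1–B2, B1–B3
Each bag holds 5 vertices, so the decomposition has width 4, which upper-bounds the treewidth. For the lower bound, the 5 vertices {1, 2, 4, 5, 6} are pairwise adjacent, and any tree decomposition puts a clique entirely inside one bag — forcing width ≥ 4. Therefore the treewidth is 4.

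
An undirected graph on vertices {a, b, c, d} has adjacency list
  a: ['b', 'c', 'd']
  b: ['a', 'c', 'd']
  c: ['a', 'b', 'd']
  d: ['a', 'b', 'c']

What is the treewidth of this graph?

A width-3 tree decomposition is:
Bags: B1 = {a, b, c, d}
Tree: (single bag)
With just one bag of size 4, the width is 4 − 1 = 3, so tw(G) ≤ 3. For the lower bound, the 4 vertices {a, b, c, d} are pairwise adjacent, and any tree decomposition puts a clique entirely inside one bag — forcing width ≥ 3. Combining the bounds, tw(G) = 3.

3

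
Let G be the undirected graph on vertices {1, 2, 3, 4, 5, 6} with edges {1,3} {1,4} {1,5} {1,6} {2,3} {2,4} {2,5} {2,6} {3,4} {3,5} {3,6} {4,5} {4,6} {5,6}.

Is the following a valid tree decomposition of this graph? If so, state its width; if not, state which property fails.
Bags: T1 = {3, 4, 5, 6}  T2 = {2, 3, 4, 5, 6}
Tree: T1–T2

No — vertex 1 appears in no bag.

A tree decomposition must satisfy three properties: every vertex lies in some bag; for every edge, both endpoints lie together in some bag; and for every vertex, the bags containing it form a connected subtree. Here vertex 1 appears in no bag, so the decomposition is invalid.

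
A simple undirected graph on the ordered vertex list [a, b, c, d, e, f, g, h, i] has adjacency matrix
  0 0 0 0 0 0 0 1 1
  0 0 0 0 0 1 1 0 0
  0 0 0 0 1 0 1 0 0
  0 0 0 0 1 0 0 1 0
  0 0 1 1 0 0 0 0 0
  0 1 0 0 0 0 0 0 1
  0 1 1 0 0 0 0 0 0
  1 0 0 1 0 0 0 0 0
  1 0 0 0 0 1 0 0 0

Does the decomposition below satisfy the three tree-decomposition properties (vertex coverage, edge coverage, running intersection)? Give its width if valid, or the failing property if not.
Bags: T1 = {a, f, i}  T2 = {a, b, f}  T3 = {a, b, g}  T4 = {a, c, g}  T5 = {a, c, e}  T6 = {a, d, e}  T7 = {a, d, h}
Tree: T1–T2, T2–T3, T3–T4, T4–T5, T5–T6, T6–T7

Vertex coverage: the bags together contain {a, b, c, d, e, f, g, h, i}, the full vertex set. Edge coverage: each edge of G has both endpoints in at least one bag. Running intersection: for every vertex, the bags containing it form a connected subtree. All three properties hold, so this is a valid tree decomposition of width max|bag| − 1 = 2, and hence tw(G) ≤ 2.

Yes; width 2.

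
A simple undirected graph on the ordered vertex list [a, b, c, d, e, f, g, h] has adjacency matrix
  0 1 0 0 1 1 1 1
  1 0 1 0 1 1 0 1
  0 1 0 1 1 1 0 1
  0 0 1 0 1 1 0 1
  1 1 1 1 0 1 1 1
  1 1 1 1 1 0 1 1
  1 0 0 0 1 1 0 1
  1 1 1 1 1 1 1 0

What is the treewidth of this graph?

4

A width-4 tree decomposition is:
Bags: B1 = {a, b, e, f, h}  B2 = {b, c, e, f, h}  B3 = {c, d, e, f, h}  B4 = {a, e, f, g, h}
Tree: B1–B2, B2–B3, B1–B4
Every bag has size at most 5, so the width is 5 − 1 = 4 and tw(G) ≤ 4. On the other hand G contains the 5-clique {c, d, e, f, h}. A clique must lie in a single bag of any decomposition, so no decomposition can have width below 4. The upper and lower bounds meet at 4, so that is the treewidth.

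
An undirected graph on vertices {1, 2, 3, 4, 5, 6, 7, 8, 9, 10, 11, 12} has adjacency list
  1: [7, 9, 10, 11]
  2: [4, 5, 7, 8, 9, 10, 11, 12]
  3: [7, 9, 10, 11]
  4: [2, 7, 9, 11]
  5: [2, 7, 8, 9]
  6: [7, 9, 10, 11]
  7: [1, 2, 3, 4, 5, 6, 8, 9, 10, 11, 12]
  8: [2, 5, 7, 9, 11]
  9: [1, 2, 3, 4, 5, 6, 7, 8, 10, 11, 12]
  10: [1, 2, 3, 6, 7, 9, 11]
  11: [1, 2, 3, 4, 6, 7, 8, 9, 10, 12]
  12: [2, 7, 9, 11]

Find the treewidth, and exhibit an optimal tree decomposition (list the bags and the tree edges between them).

Treewidth 4.
Bags: B1 = {6, 7, 9, 10, 11}  B2 = {2, 7, 9, 10, 11}  B3 = {2, 7, 8, 9, 11}  B4 = {3, 7, 9, 10, 11}  B5 = {2, 5, 7, 8, 9}  B6 = {2, 4, 7, 9, 11}  B7 = {1, 7, 9, 10, 11}  B8 = {2, 7, 9, 11, 12}
Tree: B1–B2, B2–B3, B1–B4, B3–B5, B2–B6, B1–B7, B6–B8

The largest bag has 5 vertices, giving width 4; this decomposition certifies tw(G) ≤ 4. Conversely, {1, 7, 9, 10, 11} is a clique of size 5, and the vertices of any clique must share a bag in every tree decomposition; so some bag has ≥ 5 vertices and tw(G) ≥ 4. Combining the bounds, tw(G) = 4.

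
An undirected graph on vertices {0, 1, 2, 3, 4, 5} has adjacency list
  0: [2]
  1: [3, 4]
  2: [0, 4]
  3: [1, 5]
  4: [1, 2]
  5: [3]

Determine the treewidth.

A width-1 tree decomposition is:
Bags: B1 = {3, 5}  B2 = {1, 3}  B3 = {1, 4}  B4 = {2, 4}  B5 = {0, 2}
Tree: B1–B2, B2–B3, B3–B4, B4–B5
Each bag holds 2 vertices, so the decomposition has width 1, which upper-bounds the treewidth. Since G has at least one edge (e.g. 5–3), it is not an edgeless graph, so tw(G) ≥ 1. The upper and lower bounds meet at 1, so that is the treewidth.

1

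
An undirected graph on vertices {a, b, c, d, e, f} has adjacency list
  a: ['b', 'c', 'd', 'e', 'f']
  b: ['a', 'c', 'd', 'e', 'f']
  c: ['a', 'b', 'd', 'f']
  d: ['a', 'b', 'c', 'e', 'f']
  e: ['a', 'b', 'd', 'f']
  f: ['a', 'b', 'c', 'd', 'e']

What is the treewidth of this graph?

A width-4 tree decomposition is:
Bags: B1 = {a, b, d, e, f}  B2 = {a, b, c, d, f}
Tree: B1–B2
Every bag has size at most 5, so the width is 5 − 1 = 4 and tw(G) ≤ 4. On the other hand G contains the 5-clique {a, b, d, e, f}. A clique must lie in a single bag of any decomposition, so no decomposition can have width below 4. Hence tw(G) = 4 exactly.

4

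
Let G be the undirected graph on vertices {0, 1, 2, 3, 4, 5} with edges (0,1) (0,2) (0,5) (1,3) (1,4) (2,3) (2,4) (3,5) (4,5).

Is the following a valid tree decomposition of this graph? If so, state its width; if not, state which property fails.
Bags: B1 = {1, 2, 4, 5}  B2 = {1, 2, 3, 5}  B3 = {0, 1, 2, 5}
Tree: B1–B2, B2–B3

Yes; width 3.

Every vertex of G appears in some bag (union = {0, 1, 2, 3, 4, 5}); every edge is covered by a bag; and for each vertex v the set of bags containing v is connected in the bag tree. The decomposition is therefore valid. The largest bag has 4 vertices, so the width is 3.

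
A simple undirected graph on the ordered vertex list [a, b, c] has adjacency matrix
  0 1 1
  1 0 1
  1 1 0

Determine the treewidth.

A width-2 tree decomposition is:
Bags: B1 = {a, b, c}
Tree: (single bag)
A single bag containing all 3 vertices is trivially a valid decomposition of width 2. On the other hand G contains the 3-clique {a, b, c}. A clique must lie in a single bag of any decomposition, so no decomposition can have width below 2. Therefore the treewidth is 2.

2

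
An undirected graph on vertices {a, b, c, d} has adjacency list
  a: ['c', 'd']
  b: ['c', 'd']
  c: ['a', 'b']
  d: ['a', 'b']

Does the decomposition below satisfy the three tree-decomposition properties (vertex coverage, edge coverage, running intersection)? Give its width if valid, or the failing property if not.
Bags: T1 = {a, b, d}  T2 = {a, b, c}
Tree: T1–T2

Yes; width 2.

Vertex coverage: the bags together contain {a, b, c, d}, the full vertex set. Edge coverage: each edge of G has both endpoints in at least one bag. Running intersection: for every vertex, the bags containing it form a connected subtree. All three properties hold, so this is a valid tree decomposition of width max|bag| − 1 = 2, and hence tw(G) ≤ 2.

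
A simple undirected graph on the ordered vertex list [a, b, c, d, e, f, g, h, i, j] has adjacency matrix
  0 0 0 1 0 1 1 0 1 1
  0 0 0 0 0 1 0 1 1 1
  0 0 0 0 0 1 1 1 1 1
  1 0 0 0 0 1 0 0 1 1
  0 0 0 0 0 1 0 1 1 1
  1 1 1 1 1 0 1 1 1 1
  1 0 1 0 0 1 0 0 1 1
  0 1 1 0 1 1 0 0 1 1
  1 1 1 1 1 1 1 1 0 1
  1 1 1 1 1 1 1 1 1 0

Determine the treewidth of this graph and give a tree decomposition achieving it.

Treewidth 4.
One such decomposition:
Bags: B1 = {c, f, g, i, j}  B2 = {a, f, g, i, j}  B3 = {c, f, h, i, j}  B4 = {a, d, f, i, j}  B5 = {e, f, h, i, j}  B6 = {b, f, h, i, j}
Tree: B1–B2, B1–B3, B2–B4, B3–B5, B5–B6

Each bag holds 5 vertices, so the decomposition has width 4, which upper-bounds the treewidth. Conversely, {a, d, f, i, j} is a clique of size 5, and the vertices of any clique must share a bag in every tree decomposition; so some bag has ≥ 5 vertices and tw(G) ≥ 4. Combining the bounds, tw(G) = 4.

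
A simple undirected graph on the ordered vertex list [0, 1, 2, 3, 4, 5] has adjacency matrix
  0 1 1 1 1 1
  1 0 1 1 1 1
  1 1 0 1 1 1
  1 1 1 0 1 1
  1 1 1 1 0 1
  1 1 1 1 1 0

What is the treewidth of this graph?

5

A width-5 tree decomposition is:
Bags: B1 = {0, 1, 2, 3, 4, 5}
Tree: (single bag)
A single bag containing all 6 vertices is trivially a valid decomposition of width 5. On the other hand G contains the 6-clique {0, 1, 2, 3, 4, 5}. A clique must lie in a single bag of any decomposition, so no decomposition can have width below 5. Hence tw(G) = 5 exactly.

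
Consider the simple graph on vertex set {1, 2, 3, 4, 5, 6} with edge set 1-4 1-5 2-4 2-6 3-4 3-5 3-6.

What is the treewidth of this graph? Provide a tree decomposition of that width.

Each bag holds 3 vertices, so the decomposition has width 2, which upper-bounds the treewidth. The edges 5–1–4–3–5 form a cycle, so G is not a tree and its treewidth is at least 2. Combining the bounds, tw(G) = 2.

Treewidth 2.
One such decomposition:
Bags: B1 = {1, 3, 5}  B2 = {1, 3, 4}  B3 = {3, 4, 6}  B4 = {2, 4, 6}
Tree: B1–B2, B2–B3, B3–B4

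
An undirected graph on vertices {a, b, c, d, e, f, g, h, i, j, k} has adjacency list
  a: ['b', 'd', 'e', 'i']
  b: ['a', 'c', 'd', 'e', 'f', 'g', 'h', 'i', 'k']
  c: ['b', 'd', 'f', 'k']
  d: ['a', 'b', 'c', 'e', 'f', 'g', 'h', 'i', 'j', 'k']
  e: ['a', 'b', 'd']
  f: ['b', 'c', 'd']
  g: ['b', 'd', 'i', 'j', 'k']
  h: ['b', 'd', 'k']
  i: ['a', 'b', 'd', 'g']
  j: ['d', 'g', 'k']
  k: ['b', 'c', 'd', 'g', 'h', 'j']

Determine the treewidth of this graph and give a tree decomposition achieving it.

The largest bag has 4 vertices, giving width 3; this decomposition certifies tw(G) ≤ 3. On the other hand G contains the 4-clique {d, g, j, k}. A clique must lie in a single bag of any decomposition, so no decomposition can have width below 3. Combining the bounds, tw(G) = 3.

Treewidth 3.
One such decomposition:
Bags: B1 = {b, d, g, i}  B2 = {b, d, g, k}  B3 = {b, c, d, k}  B4 = {d, g, j, k}  B5 = {b, d, h, k}  B6 = {a, b, d, i}  B7 = {b, c, d, f}  B8 = {a, b, d, e}
Tree: B1–B2, B2–B3, B2–B4, B3–B5, B1–B6, B3–B7, B6–B8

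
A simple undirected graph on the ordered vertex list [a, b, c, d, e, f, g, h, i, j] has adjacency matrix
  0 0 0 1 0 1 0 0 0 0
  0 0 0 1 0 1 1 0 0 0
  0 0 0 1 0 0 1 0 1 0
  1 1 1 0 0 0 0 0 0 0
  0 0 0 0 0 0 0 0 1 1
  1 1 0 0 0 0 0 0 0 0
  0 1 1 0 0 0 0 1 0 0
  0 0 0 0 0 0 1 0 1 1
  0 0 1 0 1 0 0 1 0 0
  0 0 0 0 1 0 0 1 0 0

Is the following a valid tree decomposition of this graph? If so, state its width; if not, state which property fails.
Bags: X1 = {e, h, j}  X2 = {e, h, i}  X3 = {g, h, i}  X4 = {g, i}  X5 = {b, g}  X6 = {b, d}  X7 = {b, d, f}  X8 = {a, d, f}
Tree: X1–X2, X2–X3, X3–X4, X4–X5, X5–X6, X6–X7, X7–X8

No — vertex c appears in no bag.

A tree decomposition must satisfy three properties: every vertex lies in some bag; for every edge, both endpoints lie together in some bag; and for every vertex, the bags containing it form a connected subtree. Here vertex c appears in no bag, so the decomposition is invalid.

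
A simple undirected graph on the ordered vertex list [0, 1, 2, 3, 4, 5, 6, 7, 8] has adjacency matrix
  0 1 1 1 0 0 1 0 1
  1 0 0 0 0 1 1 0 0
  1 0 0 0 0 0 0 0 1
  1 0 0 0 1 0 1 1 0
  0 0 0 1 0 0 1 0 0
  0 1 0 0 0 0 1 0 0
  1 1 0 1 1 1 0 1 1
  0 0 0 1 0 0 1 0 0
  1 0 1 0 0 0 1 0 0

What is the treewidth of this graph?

2

A width-2 tree decomposition is:
Bags: B1 = {0, 6, 8}  B2 = {0, 3, 6}  B3 = {0, 1, 6}  B4 = {3, 4, 6}  B5 = {3, 6, 7}  B6 = {0, 2, 8}  B7 = {1, 5, 6}
Tree: B1–B2, B1–B3, B2–B4, B4–B5, B1–B6, B3–B7
Each bag holds 3 vertices, so the decomposition has width 2, which upper-bounds the treewidth. Conversely, {0, 2, 8} is a clique of size 3, and the vertices of any clique must share a bag in every tree decomposition; so some bag has ≥ 3 vertices and tw(G) ≥ 2. Combining the bounds, tw(G) = 2.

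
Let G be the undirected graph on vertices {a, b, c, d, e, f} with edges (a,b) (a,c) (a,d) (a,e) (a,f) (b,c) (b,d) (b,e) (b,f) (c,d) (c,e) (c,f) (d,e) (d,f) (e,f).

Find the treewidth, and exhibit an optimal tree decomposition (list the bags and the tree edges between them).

Treewidth 5.
One such decomposition:
Bags: B1 = {a, b, c, d, e, f}
Tree: (single bag)

With just one bag of size 6, the width is 6 − 1 = 5, so tw(G) ≤ 5. For the lower bound, the 6 vertices {a, b, c, d, e, f} are pairwise adjacent, and any tree decomposition puts a clique entirely inside one bag — forcing width ≥ 5. Therefore the treewidth is 5.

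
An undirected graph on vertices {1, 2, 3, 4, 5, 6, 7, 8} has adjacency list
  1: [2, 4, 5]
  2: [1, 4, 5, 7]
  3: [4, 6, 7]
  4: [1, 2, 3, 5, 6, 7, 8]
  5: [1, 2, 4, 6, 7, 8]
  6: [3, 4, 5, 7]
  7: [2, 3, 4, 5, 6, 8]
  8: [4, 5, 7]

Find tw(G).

3

A width-3 tree decomposition is:
Bags: B1 = {4, 5, 6, 7}  B2 = {4, 5, 7, 8}  B3 = {3, 4, 6, 7}  B4 = {2, 4, 5, 7}  B5 = {1, 2, 4, 5}
Tree: B1–B2, B1–B3, B1–B4, B4–B5
Each bag holds 4 vertices, so the decomposition has width 3, which upper-bounds the treewidth. On the other hand G contains the 4-clique {3, 4, 6, 7}. A clique must lie in a single bag of any decomposition, so no decomposition can have width below 3. The upper and lower bounds meet at 3, so that is the treewidth.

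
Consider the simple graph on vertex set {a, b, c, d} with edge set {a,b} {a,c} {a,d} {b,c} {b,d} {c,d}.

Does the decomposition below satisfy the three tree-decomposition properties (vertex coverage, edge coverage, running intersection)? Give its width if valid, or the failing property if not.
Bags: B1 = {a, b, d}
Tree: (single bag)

No — vertex c appears in no bag.

A tree decomposition must satisfy three properties: every vertex lies in some bag; for every edge, both endpoints lie together in some bag; and for every vertex, the bags containing it form a connected subtree. Here vertex c appears in no bag, so the decomposition is invalid.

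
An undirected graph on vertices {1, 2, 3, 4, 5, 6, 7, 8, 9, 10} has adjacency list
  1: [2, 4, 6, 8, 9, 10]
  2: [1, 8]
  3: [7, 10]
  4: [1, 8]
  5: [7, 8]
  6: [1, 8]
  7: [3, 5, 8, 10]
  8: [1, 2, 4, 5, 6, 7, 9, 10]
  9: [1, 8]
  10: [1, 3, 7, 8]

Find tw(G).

2

A width-2 tree decomposition is:
Bags: B1 = {3, 7, 10}  B2 = {7, 8, 10}  B3 = {1, 8, 10}  B4 = {5, 7, 8}  B5 = {1, 2, 8}  B6 = {1, 6, 8}  B7 = {1, 8, 9}  B8 = {1, 4, 8}
Tree: B1–B2, B2–B3, B2–B4, B3–B5, B3–B6, B3–B7, B5–B8
Every bag has size at most 3, so the width is 3 − 1 = 2 and tw(G) ≤ 2. For the lower bound, the 3 vertices {1, 2, 8} are pairwise adjacent, and any tree decomposition puts a clique entirely inside one bag — forcing width ≥ 2. Therefore the treewidth is 2.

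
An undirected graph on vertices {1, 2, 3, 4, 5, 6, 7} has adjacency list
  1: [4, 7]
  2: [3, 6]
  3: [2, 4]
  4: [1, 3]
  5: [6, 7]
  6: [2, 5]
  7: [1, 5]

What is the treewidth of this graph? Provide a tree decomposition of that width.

Treewidth 2.
One such decomposition:
Bags: B1 = {5, 6, 7}  B2 = {2, 6, 7}  B3 = {2, 3, 7}  B4 = {3, 4, 7}  B5 = {1, 4, 7}
Tree: B1–B2, B2–B3, B3–B4, B4–B5

Every bag has size at most 3, so the width is 3 − 1 = 2 and tw(G) ≤ 2. Since 7–5–6–2–3–4–1–7 is a cycle in G, G is not acyclic. Forests are exactly the graphs of treewidth ≤ 1, so tw(G) ≥ 2. Therefore the treewidth is 2.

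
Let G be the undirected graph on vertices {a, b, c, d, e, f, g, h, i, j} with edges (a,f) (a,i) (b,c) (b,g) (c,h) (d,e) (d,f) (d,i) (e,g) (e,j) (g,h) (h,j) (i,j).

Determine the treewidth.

A width-2 tree decomposition is:
Bags: B1 = {b, c, g}  B2 = {c, g, h}  B3 = {e, g, h}  B4 = {e, h, j}  B5 = {d, e, j}  B6 = {d, i, j}  B7 = {d, f, i}  B8 = {a, f, i}
Tree: B1–B2, B2–B3, B3–B4, B4–B5, B5–B6, B6–B7, B7–B8
Every bag has size at most 3, so the width is 3 − 1 = 2 and tw(G) ≤ 2. For the lower bound, G contains the cycle b–c–h–g–b, so G is not a forest; only forests have treewidth ≤ 1, hence tw(G) ≥ 2. Hence tw(G) = 2 exactly.

2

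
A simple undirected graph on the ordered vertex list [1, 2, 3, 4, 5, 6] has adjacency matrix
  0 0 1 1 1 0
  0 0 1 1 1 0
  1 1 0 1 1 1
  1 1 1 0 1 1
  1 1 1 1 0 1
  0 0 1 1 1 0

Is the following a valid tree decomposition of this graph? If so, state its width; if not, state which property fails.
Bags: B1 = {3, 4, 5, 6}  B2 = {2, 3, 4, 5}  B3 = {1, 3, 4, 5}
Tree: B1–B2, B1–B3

Yes; width 3.

Vertex coverage: the bags together contain {1, 2, 3, 4, 5, 6}, the full vertex set. Edge coverage: each edge of G has both endpoints in at least one bag. Running intersection: for every vertex, the bags containing it form a connected subtree. All three properties hold, so this is a valid tree decomposition of width max|bag| − 1 = 3, and hence tw(G) ≤ 3.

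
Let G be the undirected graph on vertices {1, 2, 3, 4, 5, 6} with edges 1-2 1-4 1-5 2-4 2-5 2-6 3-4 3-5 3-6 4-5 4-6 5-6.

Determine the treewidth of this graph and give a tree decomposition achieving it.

Treewidth 3.
Bags: B1 = {3, 4, 5, 6}  B2 = {2, 4, 5, 6}  B3 = {1, 2, 4, 5}
Tree: B1–B2, B2–B3

Every bag has size at most 4, so the width is 4 − 1 = 3 and tw(G) ≤ 3. On the other hand G contains the 4-clique {1, 2, 4, 5}. A clique must lie in a single bag of any decomposition, so no decomposition can have width below 3. The upper and lower bounds meet at 3, so that is the treewidth.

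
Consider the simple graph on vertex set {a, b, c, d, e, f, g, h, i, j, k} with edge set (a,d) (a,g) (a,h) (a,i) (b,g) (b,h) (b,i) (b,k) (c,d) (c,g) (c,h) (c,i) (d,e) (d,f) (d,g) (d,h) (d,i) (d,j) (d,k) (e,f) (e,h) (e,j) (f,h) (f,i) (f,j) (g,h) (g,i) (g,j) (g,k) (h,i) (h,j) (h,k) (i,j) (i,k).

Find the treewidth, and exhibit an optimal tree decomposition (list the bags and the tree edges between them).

The largest bag has 5 vertices, giving width 4; this decomposition certifies tw(G) ≤ 4. On the other hand G contains the 5-clique {d, e, f, h, j}. A clique must lie in a single bag of any decomposition, so no decomposition can have width below 4. The upper and lower bounds meet at 4, so that is the treewidth.

Treewidth 4.
Bags: B1 = {d, g, h, i, j}  B2 = {c, d, g, h, i}  B3 = {d, f, h, i, j}  B4 = {d, g, h, i, k}  B5 = {a, d, g, h, i}  B6 = {d, e, f, h, j}  B7 = {b, g, h, i, k}
Tree: B1–B2, B1–B3, B2–B4, B2–B5, B3–B6, B4–B7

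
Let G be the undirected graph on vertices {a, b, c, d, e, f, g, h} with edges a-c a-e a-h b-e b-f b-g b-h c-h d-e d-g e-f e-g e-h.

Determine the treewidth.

A width-2 tree decomposition is:
Bags: B1 = {b, e, h}  B2 = {a, e, h}  B3 = {b, e, g}  B4 = {d, e, g}  B5 = {b, e, f}  B6 = {a, c, h}
Tree: B1–B2, B1–B3, B3–B4, B1–B5, B2–B6
The largest bag has 3 vertices, giving width 2; this decomposition certifies tw(G) ≤ 2. Conversely, {d, e, g} is a clique of size 3, and the vertices of any clique must share a bag in every tree decomposition; so some bag has ≥ 3 vertices and tw(G) ≥ 2. The upper and lower bounds meet at 2, so that is the treewidth.

2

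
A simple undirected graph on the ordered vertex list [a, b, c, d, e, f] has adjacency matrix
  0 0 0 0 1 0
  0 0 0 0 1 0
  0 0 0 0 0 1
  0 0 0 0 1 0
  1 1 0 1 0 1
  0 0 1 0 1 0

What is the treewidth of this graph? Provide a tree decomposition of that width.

Every bag has size at most 2, so the width is 2 − 1 = 1 and tw(G) ≤ 1. Since G has at least one edge (e.g. c–f), it is not an edgeless graph, so tw(G) ≥ 1. Hence tw(G) = 1 exactly.

Treewidth 1.
One such decomposition:
Bags: B1 = {c, f}  B2 = {e, f}  B3 = {a, e}  B4 = {d, e}  B5 = {b, e}
Tree: B1–B2, B2–B3, B3–B4, B2–B5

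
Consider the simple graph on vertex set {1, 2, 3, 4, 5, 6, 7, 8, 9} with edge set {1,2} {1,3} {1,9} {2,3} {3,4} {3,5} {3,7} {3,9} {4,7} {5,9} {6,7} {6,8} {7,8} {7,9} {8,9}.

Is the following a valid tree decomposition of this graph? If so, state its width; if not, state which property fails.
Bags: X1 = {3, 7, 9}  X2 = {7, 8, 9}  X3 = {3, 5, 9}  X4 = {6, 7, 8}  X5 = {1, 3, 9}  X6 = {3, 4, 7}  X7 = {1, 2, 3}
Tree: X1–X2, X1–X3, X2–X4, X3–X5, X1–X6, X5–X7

Yes; width 2.

Checking the three conditions: (i) the bags cover all of {1, 2, 3, 4, 5, 6, 7, 8, 9}; (ii) for each edge, some bag contains both endpoints; (iii) the bags containing any fixed vertex form a subtree. All hold, so the decomposition is valid with width 3 − 1 = 2.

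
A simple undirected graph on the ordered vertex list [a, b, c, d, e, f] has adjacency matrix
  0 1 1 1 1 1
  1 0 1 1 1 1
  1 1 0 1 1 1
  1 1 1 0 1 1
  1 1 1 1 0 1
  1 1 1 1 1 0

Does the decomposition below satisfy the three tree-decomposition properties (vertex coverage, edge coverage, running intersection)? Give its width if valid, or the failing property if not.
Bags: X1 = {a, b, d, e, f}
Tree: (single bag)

No — vertex c appears in no bag.

A tree decomposition must satisfy three properties: every vertex lies in some bag; for every edge, both endpoints lie together in some bag; and for every vertex, the bags containing it form a connected subtree. Here vertex c appears in no bag, so the decomposition is invalid.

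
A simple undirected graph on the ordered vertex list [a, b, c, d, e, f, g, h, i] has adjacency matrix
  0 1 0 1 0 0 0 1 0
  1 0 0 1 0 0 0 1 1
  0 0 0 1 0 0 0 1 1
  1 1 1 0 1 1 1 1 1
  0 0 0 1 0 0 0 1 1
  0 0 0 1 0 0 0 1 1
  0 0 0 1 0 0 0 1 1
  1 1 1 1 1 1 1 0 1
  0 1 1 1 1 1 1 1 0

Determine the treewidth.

A width-3 tree decomposition is:
Bags: B1 = {a, b, d, h}  B2 = {b, d, h, i}  B3 = {d, f, h, i}  B4 = {d, e, h, i}  B5 = {c, d, h, i}  B6 = {d, g, h, i}
Tree: B1–B2, B2–B3, B3–B4, B4–B5, B5–B6
Every bag has size at most 4, so the width is 4 − 1 = 3 and tw(G) ≤ 3. Conversely, {a, b, d, h} is a clique of size 4, and the vertices of any clique must share a bag in every tree decomposition; so some bag has ≥ 4 vertices and tw(G) ≥ 3. The upper and lower bounds meet at 3, so that is the treewidth.

3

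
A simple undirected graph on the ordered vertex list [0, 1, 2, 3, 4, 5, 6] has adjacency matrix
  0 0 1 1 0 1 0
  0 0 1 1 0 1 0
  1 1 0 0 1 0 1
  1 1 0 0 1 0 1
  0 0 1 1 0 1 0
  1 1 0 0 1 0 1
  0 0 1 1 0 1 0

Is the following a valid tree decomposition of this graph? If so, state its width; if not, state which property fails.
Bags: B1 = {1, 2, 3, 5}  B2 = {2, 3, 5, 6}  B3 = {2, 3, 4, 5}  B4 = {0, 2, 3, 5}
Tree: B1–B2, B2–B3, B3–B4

Every vertex of G appears in some bag (union = {0, 1, 2, 3, 4, 5, 6}); every edge is covered by a bag; and for each vertex v the set of bags containing v is connected in the bag tree. The decomposition is therefore valid. The largest bag has 4 vertices, so the width is 3.

Yes; width 3.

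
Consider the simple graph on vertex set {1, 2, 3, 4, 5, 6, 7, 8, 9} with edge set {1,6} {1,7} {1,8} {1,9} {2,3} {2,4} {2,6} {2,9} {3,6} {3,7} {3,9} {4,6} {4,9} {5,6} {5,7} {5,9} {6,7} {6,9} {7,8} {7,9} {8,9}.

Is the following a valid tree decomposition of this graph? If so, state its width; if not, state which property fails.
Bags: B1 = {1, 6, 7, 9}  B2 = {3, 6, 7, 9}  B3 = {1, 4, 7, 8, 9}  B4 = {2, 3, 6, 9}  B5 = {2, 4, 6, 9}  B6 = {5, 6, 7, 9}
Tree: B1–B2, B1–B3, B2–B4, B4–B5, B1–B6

A tree decomposition must satisfy three properties: every vertex lies in some bag; for every edge, both endpoints lie together in some bag; and for every vertex, the bags containing it form a connected subtree. Here bags containing vertex 4 are not connected in the tree, so the decomposition is invalid.

No — bags containing vertex 4 are not connected in the tree.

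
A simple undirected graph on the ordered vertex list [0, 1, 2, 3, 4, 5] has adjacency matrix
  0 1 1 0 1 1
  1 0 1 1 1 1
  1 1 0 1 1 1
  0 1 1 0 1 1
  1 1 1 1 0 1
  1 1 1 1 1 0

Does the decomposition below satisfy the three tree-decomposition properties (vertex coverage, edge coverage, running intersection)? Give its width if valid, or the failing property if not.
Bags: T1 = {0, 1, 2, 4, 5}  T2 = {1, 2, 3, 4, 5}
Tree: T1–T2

Checking the three conditions: (i) the bags cover all of {0, 1, 2, 3, 4, 5}; (ii) for each edge, some bag contains both endpoints; (iii) the bags containing any fixed vertex form a subtree. All hold, so the decomposition is valid with width 5 − 1 = 4.

Yes; width 4.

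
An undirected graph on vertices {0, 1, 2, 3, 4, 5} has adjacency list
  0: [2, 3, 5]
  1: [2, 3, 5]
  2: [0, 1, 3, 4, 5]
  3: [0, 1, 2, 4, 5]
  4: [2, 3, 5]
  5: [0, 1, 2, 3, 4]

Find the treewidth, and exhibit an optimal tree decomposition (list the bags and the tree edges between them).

Treewidth 3.
Bags: B1 = {1, 2, 3, 5}  B2 = {2, 3, 4, 5}  B3 = {0, 2, 3, 5}
Tree: B1–B2, B1–B3

Every bag has size at most 4, so the width is 4 − 1 = 3 and tw(G) ≤ 3. Conversely, {0, 2, 3, 5} is a clique of size 4, and the vertices of any clique must share a bag in every tree decomposition; so some bag has ≥ 4 vertices and tw(G) ≥ 3. Hence tw(G) = 3 exactly.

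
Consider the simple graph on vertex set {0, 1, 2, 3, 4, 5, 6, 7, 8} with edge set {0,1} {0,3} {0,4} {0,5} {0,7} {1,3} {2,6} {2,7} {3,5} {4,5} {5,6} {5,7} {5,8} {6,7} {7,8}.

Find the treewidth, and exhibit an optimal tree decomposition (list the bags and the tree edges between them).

Treewidth 2.
Bags: B1 = {0, 5, 7}  B2 = {5, 6, 7}  B3 = {0, 3, 5}  B4 = {0, 4, 5}  B5 = {2, 6, 7}  B6 = {0, 1, 3}  B7 = {5, 7, 8}
Tree: B1–B2, B1–B3, B3–B4, B2–B5, B3–B6, B2–B7

The largest bag has 3 vertices, giving width 2; this decomposition certifies tw(G) ≤ 2. On the other hand G contains the 3-clique {0, 1, 3}. A clique must lie in a single bag of any decomposition, so no decomposition can have width below 2. Hence tw(G) = 2 exactly.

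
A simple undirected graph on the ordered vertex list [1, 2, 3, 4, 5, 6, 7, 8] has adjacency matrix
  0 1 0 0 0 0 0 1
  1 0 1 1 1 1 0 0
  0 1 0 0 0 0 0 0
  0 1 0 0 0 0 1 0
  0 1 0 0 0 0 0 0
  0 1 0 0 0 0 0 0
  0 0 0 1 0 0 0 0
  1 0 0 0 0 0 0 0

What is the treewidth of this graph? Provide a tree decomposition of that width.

The largest bag has 2 vertices, giving width 1; this decomposition certifies tw(G) ≤ 1. Since G has at least one edge (e.g. 2–4), it is not an edgeless graph, so tw(G) ≥ 1. The upper and lower bounds meet at 1, so that is the treewidth.

Treewidth 1.
Bags: B1 = {2, 4}  B2 = {1, 2}  B3 = {2, 5}  B4 = {4, 7}  B5 = {1, 8}  B6 = {2, 6}  B7 = {2, 3}
Tree: B1–B2, B1–B3, B1–B4, B2–B5, B2–B6, B3–B7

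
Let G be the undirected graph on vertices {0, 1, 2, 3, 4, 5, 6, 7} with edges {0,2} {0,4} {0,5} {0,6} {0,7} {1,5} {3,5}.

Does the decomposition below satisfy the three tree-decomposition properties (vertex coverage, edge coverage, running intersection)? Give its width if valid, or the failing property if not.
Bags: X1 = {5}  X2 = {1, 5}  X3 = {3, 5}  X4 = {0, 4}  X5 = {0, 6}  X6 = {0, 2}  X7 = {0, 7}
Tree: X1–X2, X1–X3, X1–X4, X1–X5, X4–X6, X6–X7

A tree decomposition must satisfy three properties: every vertex lies in some bag; for every edge, both endpoints lie together in some bag; and for every vertex, the bags containing it form a connected subtree. Here edge (0,5) lies in no bag, so the decomposition is invalid.

No — edge (0,5) lies in no bag.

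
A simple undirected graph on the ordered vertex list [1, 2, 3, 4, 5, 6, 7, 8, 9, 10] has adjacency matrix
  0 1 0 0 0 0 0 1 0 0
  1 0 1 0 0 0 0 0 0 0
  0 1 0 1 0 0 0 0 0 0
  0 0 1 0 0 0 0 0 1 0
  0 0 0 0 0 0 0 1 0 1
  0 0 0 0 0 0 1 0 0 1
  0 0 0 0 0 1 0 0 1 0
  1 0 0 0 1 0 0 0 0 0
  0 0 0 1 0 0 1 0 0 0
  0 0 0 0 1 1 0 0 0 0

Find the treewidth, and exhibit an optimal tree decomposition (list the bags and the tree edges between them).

Treewidth 2.
One optimal decomposition is:
Bags: B1 = {3, 4, 9}  B2 = {2, 3, 9}  B3 = {1, 2, 9}  B4 = {1, 8, 9}  B5 = {5, 8, 9}  B6 = {5, 9, 10}  B7 = {6, 9, 10}  B8 = {6, 7, 9}
Tree: B1–B2, B2–B3, B3–B4, B4–B5, B5–B6, B6–B7, B7–B8

The largest bag has 3 vertices, giving width 2; this decomposition certifies tw(G) ≤ 2. The edges 9–4–3–2–1–8–5–10–6–7–9 form a cycle, so G is not a tree and its treewidth is at least 2. Therefore the treewidth is 2.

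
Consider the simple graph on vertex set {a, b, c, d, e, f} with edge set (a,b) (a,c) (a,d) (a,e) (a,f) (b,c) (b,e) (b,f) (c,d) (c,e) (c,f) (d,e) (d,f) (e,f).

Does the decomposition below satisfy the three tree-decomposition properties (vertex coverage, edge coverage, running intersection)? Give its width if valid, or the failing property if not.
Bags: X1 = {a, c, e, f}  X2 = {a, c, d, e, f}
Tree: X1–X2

No — vertex b appears in no bag.

A tree decomposition must satisfy three properties: every vertex lies in some bag; for every edge, both endpoints lie together in some bag; and for every vertex, the bags containing it form a connected subtree. Here vertex b appears in no bag, so the decomposition is invalid.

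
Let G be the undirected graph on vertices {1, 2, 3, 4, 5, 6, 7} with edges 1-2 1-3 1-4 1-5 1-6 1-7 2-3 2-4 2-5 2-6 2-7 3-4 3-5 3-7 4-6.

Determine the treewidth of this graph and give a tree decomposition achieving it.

Each bag holds 4 vertices, so the decomposition has width 3, which upper-bounds the treewidth. For the lower bound, the 4 vertices {1, 2, 3, 4} are pairwise adjacent, and any tree decomposition puts a clique entirely inside one bag — forcing width ≥ 3. Hence tw(G) = 3 exactly.

Treewidth 3.
Bags: B1 = {1, 2, 4, 6}  B2 = {1, 2, 3, 4}  B3 = {1, 2, 3, 7}  B4 = {1, 2, 3, 5}
Tree: B1–B2, B2–B3, B2–B4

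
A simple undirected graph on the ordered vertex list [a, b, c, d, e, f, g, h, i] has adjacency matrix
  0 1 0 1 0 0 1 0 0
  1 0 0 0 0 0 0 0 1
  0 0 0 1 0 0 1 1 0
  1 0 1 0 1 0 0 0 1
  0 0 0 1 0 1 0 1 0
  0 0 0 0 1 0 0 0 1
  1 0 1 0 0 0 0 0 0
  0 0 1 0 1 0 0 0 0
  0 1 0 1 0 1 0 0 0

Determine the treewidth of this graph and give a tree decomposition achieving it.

Treewidth 3.
One such decomposition:
Bags: B1 = {c, e, g, h}  B2 = {c, d, e, g}  B3 = {a, d, e, g}  B4 = {a, d, e, f}  B5 = {a, d, f, i}  B6 = {a, b, f, i}
Tree: B1–B2, B2–B3, B3–B4, B4–B5, B5–B6

Each bag holds 4 vertices, so the decomposition has width 3, which upper-bounds the treewidth. For the lower bound: the 4 vertex sets {c,g,h}, {e}, {d}, {a,b,f,i} are disjoint, each induces a connected subgraph, and every pair is joined by at least one edge of G. Contracting each set to a single vertex therefore yields K_{4} as a minor, and since treewidth is minor-monotone, tw(G) ≥ tw(K_{4}) = 3. Hence tw(G) = 3 exactly.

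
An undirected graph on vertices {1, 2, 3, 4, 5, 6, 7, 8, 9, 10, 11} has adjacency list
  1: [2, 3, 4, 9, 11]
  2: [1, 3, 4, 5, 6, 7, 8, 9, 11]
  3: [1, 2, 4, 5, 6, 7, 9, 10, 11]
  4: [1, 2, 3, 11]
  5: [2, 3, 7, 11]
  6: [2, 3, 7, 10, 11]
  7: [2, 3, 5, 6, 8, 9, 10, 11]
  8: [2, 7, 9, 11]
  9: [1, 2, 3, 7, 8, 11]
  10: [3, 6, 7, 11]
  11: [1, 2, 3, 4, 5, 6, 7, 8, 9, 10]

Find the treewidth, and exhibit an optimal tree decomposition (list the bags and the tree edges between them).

The largest bag has 5 vertices, giving width 4; this decomposition certifies tw(G) ≤ 4. For the lower bound, the 5 vertices {2, 7, 8, 9, 11} are pairwise adjacent, and any tree decomposition puts a clique entirely inside one bag — forcing width ≥ 4. Therefore the treewidth is 4.

Treewidth 4.
One optimal decomposition is:
Bags: B1 = {2, 3, 7, 9, 11}  B2 = {2, 3, 5, 7, 11}  B3 = {1, 2, 3, 9, 11}  B4 = {2, 3, 6, 7, 11}  B5 = {3, 6, 7, 10, 11}  B6 = {1, 2, 3, 4, 11}  B7 = {2, 7, 8, 9, 11}
Tree: B1–B2, B1–B3, B1–B4, B4–B5, B3–B6, B1–B7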